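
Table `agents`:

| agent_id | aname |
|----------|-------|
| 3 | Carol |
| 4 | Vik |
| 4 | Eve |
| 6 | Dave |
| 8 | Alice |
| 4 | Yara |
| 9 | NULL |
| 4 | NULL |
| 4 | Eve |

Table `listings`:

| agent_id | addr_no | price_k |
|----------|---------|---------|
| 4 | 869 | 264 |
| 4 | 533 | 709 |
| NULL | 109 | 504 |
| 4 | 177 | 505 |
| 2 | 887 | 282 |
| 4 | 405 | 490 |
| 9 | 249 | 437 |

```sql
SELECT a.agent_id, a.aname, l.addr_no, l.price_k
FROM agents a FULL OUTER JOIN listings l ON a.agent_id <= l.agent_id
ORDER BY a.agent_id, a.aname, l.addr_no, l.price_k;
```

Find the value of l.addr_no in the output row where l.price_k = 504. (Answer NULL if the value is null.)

109

FULL OUTER JOIN keeps every row from both sides; unmatched rows get NULL for the other side's columns.
Matching on a.agent_id <= l.agent_id. A NULL in a compared column never satisfies the condition.
Matched pairs: 33; unmatched a rows kept: 0; unmatched l rows kept: 2.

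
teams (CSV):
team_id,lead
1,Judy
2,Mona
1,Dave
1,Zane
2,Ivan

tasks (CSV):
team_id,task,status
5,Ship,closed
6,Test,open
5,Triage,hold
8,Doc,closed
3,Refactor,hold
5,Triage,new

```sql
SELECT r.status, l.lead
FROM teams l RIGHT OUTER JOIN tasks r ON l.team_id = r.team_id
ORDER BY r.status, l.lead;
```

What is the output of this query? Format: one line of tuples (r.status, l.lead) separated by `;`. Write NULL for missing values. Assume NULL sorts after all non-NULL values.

RIGHT JOIN keeps every row from `tasks`; unmatched rows get NULL for `teams`'s columns.
Matching on l.team_id = r.team_id.
- l (team_id=1) has no partner in r.
- l (team_id=2) has no partner in r.
- l (team_id=1) has no partner in r.
- l (team_id=1) has no partner in r.
- l (team_id=2) has no partner in r.
- 6 r row(s) had no l match → kept, l columns NULL.
After projecting and ordering:
r.status | l.lead
closed | NULL
closed | NULL
hold | NULL
hold | NULL
new | NULL
open | NULL

(closed, NULL); (closed, NULL); (hold, NULL); (hold, NULL); (new, NULL); (open, NULL)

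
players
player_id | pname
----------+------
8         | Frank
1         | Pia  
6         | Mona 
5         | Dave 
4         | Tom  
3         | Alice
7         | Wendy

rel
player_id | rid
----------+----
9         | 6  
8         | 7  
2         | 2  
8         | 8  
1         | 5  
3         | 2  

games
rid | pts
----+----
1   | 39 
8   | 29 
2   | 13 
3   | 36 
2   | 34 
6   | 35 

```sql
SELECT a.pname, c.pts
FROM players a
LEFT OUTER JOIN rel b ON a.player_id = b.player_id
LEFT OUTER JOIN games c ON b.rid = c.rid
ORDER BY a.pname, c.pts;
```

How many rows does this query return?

9

Joins associate left-to-right: players LEFT JOIN rel on player_id gives 8 intermediate row(s).
Then LEFT JOIN `games c` on rid: each of those 8 rows is kept; rows whose b.rid has no match in c get NULL for c's columns.
Result: 9 row(s).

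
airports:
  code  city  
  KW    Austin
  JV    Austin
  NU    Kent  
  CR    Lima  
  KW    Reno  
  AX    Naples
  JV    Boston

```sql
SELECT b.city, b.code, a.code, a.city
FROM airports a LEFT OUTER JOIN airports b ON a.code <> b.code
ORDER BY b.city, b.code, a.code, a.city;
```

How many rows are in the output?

38

LEFT JOIN keeps every row from `airports a`; unmatched rows get NULL for `airports b`'s columns.
Matching on a.code <> b.code.
- a[0] code=KW → 5 match(es) in b → 5 row(s).
- a[1] code=JV → 5 match(es) in b → 5 row(s).
- a[2] code=NU → 6 match(es) in b → 6 row(s).
- a[3] code=CR → 6 match(es) in b → 6 row(s).
- a[4] code=KW → 5 match(es) in b → 5 row(s).
- a[5] code=AX → 6 match(es) in b → 6 row(s).
- a[6] code=JV → 5 match(es) in b → 5 row(s).
Total: 38 rows.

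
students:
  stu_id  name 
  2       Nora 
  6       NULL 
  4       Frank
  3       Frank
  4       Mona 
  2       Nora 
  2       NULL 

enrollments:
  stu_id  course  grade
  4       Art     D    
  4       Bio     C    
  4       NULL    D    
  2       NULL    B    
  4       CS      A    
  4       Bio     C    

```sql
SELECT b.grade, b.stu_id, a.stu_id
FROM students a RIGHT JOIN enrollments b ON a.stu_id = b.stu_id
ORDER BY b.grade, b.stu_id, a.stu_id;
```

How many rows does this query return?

13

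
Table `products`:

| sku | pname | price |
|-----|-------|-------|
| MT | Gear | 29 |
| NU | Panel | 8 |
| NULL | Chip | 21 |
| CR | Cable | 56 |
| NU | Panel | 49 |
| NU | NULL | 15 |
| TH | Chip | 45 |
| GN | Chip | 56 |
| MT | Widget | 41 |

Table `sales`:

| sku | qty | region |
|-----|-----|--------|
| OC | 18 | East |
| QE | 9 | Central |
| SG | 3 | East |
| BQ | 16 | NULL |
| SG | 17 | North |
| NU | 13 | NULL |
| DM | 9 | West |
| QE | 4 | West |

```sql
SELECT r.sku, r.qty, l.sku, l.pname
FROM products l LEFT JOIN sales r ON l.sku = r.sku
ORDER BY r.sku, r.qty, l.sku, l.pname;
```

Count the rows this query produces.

9

LEFT JOIN keeps every row from `products`; unmatched rows get NULL for `sales`'s columns.
Matching on l.sku = r.sku. A NULL in a compared column never satisfies the condition.
- l[0] sku=MT → no match; kept with NULLs on the r side.
- l[1] sku=NU → 1 match(es) in r → 1 row(s).
- l[2] sku=NULL → no match; kept with NULLs on the r side.
- l[3] sku=CR → no match; kept with NULLs on the r side.
- l[4] sku=NU → 1 match(es) in r → 1 row(s).
- l[5] sku=NU → 1 match(es) in r → 1 row(s).
- l[6] sku=TH → no match; kept with NULLs on the r side.
- l[7] sku=GN → no match; kept with NULLs on the r side.
- l[8] sku=MT → no match; kept with NULLs on the r side.
Total: 3 matched + 6 padded = 9 rows.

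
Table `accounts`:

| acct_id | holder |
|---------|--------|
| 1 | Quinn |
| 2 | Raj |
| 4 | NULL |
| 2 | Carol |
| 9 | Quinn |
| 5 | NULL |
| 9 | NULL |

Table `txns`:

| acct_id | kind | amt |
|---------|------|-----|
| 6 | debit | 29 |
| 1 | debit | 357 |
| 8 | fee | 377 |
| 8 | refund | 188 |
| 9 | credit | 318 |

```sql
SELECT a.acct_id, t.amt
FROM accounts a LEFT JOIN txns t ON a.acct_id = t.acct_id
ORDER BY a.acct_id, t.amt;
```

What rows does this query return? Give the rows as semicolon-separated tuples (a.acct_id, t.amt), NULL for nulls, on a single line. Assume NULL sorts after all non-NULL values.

LEFT JOIN keeps every row from `accounts`; unmatched rows get NULL for `txns`'s columns.
Matching on a.acct_id = t.acct_id.
Matched pairs: 3; unmatched a rows kept: 4.

(1, 357); (2, NULL); (2, NULL); (4, NULL); (5, NULL); (9, 318); (9, 318)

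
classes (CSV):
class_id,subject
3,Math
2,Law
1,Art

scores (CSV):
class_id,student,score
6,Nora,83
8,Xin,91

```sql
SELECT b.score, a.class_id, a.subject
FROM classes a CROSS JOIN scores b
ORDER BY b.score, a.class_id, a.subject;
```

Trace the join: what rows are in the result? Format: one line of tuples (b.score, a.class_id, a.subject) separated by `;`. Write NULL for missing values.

CROSS JOIN pairs every row of `classes` with every row of `scores`: 3 × 2 = 6 rows.
After projecting and ordering:
b.score | a.class_id | a.subject
83 | 1 | Art
83 | 2 | Law
83 | 3 | Math
91 | 1 | Art
91 | 2 | Law
91 | 3 | Math

(83, 1, Art); (83, 2, Law); (83, 3, Math); (91, 1, Art); (91, 2, Law); (91, 3, Math)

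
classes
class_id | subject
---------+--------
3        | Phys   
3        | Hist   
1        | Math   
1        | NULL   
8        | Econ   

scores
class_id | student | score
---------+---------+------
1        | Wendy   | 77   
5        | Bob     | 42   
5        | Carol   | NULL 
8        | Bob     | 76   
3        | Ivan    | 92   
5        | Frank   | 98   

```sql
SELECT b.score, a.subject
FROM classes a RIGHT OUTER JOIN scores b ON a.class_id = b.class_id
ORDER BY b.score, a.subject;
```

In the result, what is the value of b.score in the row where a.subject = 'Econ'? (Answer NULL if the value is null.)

76

RIGHT JOIN keeps every row from `scores`; unmatched rows get NULL for `classes`'s columns.
Matching on a.class_id = b.class_id.
- a (class_id=3) pairs with 1 row(s) of b.
- a (class_id=3) pairs with 1 row(s) of b.
- a (class_id=1) pairs with 1 row(s) of b.
- a (class_id=1) pairs with 1 row(s) of b.
- a (class_id=8) pairs with 1 row(s) of b.
- 3 row(s) from b found no a partner → padded with NULL.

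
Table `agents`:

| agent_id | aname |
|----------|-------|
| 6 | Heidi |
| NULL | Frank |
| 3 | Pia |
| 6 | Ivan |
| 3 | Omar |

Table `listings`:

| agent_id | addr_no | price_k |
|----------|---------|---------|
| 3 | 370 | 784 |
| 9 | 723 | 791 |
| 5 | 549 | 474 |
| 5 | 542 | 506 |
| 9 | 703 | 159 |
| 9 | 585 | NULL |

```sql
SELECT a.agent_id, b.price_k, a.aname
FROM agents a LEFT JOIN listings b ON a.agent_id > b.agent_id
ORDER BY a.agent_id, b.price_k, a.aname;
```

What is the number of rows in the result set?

LEFT JOIN keeps every row from `agents`; unmatched rows get NULL for `listings`'s columns.
Matching on a.agent_id > b.agent_id. A NULL in a compared column never satisfies the condition.
Matched pairs: 6; unmatched a rows kept: 3.
Total: 6 matched + 3 padded = 9 rows.

9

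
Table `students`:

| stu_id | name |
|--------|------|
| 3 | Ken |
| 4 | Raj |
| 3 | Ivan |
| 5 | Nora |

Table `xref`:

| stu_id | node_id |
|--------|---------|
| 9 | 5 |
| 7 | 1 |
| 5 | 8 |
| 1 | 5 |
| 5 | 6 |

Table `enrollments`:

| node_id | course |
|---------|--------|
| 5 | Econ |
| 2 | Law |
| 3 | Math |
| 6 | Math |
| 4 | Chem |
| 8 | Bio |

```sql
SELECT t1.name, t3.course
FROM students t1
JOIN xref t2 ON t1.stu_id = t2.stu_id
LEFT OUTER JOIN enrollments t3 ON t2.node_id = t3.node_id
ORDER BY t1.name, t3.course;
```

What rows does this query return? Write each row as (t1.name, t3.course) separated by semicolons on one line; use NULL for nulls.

(Nora, Bio); (Nora, Math)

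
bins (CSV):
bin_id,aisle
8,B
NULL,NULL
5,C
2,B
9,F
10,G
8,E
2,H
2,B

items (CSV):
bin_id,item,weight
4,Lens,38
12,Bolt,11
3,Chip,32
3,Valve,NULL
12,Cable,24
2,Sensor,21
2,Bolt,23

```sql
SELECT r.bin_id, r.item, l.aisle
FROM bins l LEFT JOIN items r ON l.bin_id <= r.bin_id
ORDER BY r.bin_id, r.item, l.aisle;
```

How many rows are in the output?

LEFT JOIN keeps every row from `bins`; unmatched rows get NULL for `items`'s columns.
Matching on l.bin_id <= r.bin_id. A NULL in a compared column never satisfies the condition.
- l[0] bin_id=8 → 2 match(es) in r → 2 row(s).
- l[1] bin_id=NULL → no match; kept with NULLs on the r side.
- l[2] bin_id=5 → 2 match(es) in r → 2 row(s).
- l[3] bin_id=2 → 7 match(es) in r → 7 row(s).
- l[4] bin_id=9 → 2 match(es) in r → 2 row(s).
- l[5] bin_id=10 → 2 match(es) in r → 2 row(s).
- l[6] bin_id=8 → 2 match(es) in r → 2 row(s).
- l[7] bin_id=2 → 7 match(es) in r → 7 row(s).
- l[8] bin_id=2 → 7 match(es) in r → 7 row(s).
Total: 31 matched + 1 padded = 32 rows.

32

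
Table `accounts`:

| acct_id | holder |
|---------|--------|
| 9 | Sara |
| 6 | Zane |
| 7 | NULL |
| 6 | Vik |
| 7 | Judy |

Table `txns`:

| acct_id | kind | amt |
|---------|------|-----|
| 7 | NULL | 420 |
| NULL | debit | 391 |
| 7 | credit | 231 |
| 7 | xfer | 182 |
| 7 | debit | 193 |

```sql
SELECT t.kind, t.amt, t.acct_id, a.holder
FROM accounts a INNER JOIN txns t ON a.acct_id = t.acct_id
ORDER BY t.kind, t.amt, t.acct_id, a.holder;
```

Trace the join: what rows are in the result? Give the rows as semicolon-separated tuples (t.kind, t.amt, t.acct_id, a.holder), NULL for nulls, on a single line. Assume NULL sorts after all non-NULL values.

INNER JOIN keeps only pairs where the ON condition holds.
Matching on a.acct_id = t.acct_id. A NULL in a compared column never satisfies the condition.
- a (acct_id=9) has no partner → excluded.
- a (acct_id=6) has no partner → excluded.
- a (acct_id=7) pairs with 4 row(s) of t.
- a (acct_id=6) has no partner → excluded.
- a (acct_id=7) pairs with 4 row(s) of t.
After projecting and ordering:
t.kind | t.amt | t.acct_id | a.holder
credit | 231 | 7 | Judy
credit | 231 | 7 | NULL
debit | 193 | 7 | Judy
debit | 193 | 7 | NULL
xfer | 182 | 7 | Judy
xfer | 182 | 7 | NULL
NULL | 420 | 7 | Judy
NULL | 420 | 7 | NULL

(credit, 231, 7, Judy); (credit, 231, 7, NULL); (debit, 193, 7, Judy); (debit, 193, 7, NULL); (xfer, 182, 7, Judy); (xfer, 182, 7, NULL); (NULL, 420, 7, Judy); (NULL, 420, 7, NULL)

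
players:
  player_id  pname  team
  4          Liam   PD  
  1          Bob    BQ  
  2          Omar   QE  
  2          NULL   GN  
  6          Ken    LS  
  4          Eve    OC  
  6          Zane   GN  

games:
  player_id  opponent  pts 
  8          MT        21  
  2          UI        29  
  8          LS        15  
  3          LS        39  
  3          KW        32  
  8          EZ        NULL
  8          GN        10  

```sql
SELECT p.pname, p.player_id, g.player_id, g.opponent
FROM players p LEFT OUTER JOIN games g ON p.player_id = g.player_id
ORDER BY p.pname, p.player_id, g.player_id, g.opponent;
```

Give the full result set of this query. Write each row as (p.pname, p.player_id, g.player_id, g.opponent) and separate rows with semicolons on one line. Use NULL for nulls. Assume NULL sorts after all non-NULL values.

LEFT JOIN keeps every row from `players`; unmatched rows get NULL for `games`'s columns.
Matching on p.player_id = g.player_id.
- p row (player_id=4): no match → kept, g columns NULL.
- p row (player_id=1): no match → kept, g columns NULL.
- p row (player_id=2): matches 1 g row(s) → 1 output row(s).
- p row (player_id=2): matches 1 g row(s) → 1 output row(s).
- p row (player_id=6): no match → kept, g columns NULL.
- p row (player_id=4): no match → kept, g columns NULL.
- p row (player_id=6): no match → kept, g columns NULL.
After projecting and ordering:
p.pname | p.player_id | g.player_id | g.opponent
Bob | 1 | NULL | NULL
Eve | 4 | NULL | NULL
Ken | 6 | NULL | NULL
Liam | 4 | NULL | NULL
Omar | 2 | 2 | UI
Zane | 6 | NULL | NULL
NULL | 2 | 2 | UI

(Bob, 1, NULL, NULL); (Eve, 4, NULL, NULL); (Ken, 6, NULL, NULL); (Liam, 4, NULL, NULL); (Omar, 2, 2, UI); (Zane, 6, NULL, NULL); (NULL, 2, 2, UI)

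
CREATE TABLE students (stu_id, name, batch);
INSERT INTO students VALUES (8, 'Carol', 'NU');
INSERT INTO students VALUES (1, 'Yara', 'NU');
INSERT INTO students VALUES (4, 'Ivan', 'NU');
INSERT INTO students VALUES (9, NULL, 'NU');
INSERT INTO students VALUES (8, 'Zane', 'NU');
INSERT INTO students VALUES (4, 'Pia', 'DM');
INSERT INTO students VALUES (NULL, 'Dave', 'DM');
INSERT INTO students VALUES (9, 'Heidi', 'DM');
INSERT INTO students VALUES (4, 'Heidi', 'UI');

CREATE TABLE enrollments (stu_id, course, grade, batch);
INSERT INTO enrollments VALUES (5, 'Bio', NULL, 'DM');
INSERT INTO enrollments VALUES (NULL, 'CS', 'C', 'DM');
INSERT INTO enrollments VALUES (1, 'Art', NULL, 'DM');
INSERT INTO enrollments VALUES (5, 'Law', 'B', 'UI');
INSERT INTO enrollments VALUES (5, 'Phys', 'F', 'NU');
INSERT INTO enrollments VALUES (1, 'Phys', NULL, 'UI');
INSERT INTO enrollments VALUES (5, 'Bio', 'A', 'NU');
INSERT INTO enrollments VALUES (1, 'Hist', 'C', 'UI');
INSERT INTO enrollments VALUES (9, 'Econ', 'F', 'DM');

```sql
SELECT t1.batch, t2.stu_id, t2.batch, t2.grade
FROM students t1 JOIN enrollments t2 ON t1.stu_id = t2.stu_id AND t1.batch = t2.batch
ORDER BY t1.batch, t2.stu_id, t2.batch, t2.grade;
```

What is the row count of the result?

1

INNER JOIN keeps only pairs where the ON condition holds.
Matching on t1.stu_id = t2.stu_id AND t1.batch = t2.batch. A NULL in a compared column never satisfies the condition.
- t1[0] stu_id=8, batch=NU → no match; dropped.
- t1[1] stu_id=1, batch=NU → no match; dropped.
- t1[2] stu_id=4, batch=NU → no match; dropped.
- t1[3] stu_id=9, batch=NU → no match; dropped.
- t1[4] stu_id=8, batch=NU → no match; dropped.
- t1[5] stu_id=4, batch=DM → no match; dropped.
- t1[6] stu_id=NULL, batch=DM → no match; dropped.
- t1[7] stu_id=9, batch=DM → 1 match(es) in t2 → 1 row(s).
- t1[8] stu_id=4, batch=UI → no match; dropped.
Total: 1 rows.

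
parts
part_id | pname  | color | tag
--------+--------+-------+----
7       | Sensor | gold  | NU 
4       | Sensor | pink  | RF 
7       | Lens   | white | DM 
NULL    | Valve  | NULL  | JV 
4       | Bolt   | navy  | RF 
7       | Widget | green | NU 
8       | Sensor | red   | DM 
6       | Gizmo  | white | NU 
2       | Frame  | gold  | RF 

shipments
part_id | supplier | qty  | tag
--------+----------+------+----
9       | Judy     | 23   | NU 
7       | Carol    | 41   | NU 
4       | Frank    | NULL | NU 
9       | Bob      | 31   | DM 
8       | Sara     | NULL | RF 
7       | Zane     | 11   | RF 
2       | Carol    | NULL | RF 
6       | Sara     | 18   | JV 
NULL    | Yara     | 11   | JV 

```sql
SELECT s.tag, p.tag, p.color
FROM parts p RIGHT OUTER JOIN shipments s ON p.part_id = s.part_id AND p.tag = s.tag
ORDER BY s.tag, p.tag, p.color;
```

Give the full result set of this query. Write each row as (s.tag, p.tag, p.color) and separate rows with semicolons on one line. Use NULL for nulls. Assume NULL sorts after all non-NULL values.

RIGHT JOIN keeps every row from `shipments`; unmatched rows get NULL for `parts`'s columns.
Matching on p.part_id = s.part_id AND p.tag = s.tag. A NULL in a compared column never satisfies the condition.
- p (part_id=7, tag=NU) pairs with 1 row(s) of s.
- p (part_id=4, tag=RF) has no partner in s.
- p (part_id=7, tag=DM) has no partner in s.
- p (part_id=NULL, tag=JV) has no partner in s.
- p (part_id=4, tag=RF) has no partner in s.
- p (part_id=7, tag=NU) pairs with 1 row(s) of s.
- p (part_id=8, tag=DM) has no partner in s.
- p (part_id=6, tag=NU) has no partner in s.
- p (part_id=2, tag=RF) pairs with 1 row(s) of s.
- 7 row(s) from s found no p partner → padded with NULL.
After projecting and ordering:
s.tag | p.tag | p.color
DM | NULL | NULL
JV | NULL | NULL
JV | NULL | NULL
NU | NU | gold
NU | NU | green
NU | NULL | NULL
NU | NULL | NULL
RF | RF | gold
RF | NULL | NULL
RF | NULL | NULL

(DM, NULL, NULL); (JV, NULL, NULL); (JV, NULL, NULL); (NU, NU, gold); (NU, NU, green); (NU, NULL, NULL); (NU, NULL, NULL); (RF, RF, gold); (RF, NULL, NULL); (RF, NULL, NULL)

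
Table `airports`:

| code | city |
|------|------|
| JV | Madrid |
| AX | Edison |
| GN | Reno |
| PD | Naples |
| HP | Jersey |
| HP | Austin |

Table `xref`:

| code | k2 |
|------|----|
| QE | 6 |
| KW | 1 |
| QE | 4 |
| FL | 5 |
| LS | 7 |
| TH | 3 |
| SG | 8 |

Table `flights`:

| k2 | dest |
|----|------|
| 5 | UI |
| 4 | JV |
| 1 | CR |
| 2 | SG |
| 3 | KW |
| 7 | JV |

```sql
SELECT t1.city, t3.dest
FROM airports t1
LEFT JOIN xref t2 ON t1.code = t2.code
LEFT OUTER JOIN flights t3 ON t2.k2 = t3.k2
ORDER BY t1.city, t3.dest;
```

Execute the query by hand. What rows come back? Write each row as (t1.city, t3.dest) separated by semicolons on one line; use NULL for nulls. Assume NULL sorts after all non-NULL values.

(Austin, NULL); (Edison, NULL); (Jersey, NULL); (Madrid, NULL); (Naples, NULL); (Reno, NULL)

Evaluate left to right. First `airports t1 LEFT JOIN xref t2` on code: 6 row(s).
Then LEFT JOIN `flights t3` on k2: each of those 6 rows is kept; rows whose t2.k2 has no match in t3 get NULL for t3's columns.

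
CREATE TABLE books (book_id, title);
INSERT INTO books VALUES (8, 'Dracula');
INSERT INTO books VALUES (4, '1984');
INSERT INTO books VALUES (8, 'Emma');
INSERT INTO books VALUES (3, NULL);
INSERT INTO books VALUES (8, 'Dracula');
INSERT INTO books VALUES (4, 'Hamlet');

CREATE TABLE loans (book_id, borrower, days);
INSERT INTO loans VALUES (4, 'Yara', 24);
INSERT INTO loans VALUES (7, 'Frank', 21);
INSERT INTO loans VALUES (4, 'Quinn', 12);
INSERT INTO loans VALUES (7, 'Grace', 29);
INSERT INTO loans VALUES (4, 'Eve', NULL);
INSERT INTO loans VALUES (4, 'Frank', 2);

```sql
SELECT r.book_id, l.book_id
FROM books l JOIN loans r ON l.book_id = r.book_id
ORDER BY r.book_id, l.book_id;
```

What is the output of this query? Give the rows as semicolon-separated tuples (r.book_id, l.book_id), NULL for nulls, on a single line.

(4, 4); (4, 4); (4, 4); (4, 4); (4, 4); (4, 4); (4, 4); (4, 4)

INNER JOIN keeps only pairs where the ON condition holds.
Matching on l.book_id = r.book_id.
- l[0] book_id=8 → no match; dropped.
- l[1] book_id=4 → 4 match(es) in r → 4 row(s).
- l[2] book_id=8 → no match; dropped.
- l[3] book_id=3 → no match; dropped.
- l[4] book_id=8 → no match; dropped.
- l[5] book_id=4 → 4 match(es) in r → 4 row(s).
After projecting and ordering:
r.book_id | l.book_id
4 | 4
4 | 4
4 | 4
4 | 4
4 | 4
4 | 4
4 | 4
4 | 4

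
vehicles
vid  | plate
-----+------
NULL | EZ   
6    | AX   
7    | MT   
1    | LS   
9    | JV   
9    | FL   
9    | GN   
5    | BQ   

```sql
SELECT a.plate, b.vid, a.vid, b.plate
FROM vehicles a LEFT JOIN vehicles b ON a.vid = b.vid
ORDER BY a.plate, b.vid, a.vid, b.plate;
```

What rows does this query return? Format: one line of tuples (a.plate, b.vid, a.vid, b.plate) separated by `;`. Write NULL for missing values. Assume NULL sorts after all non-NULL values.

LEFT JOIN keeps every row from `vehicles a`; unmatched rows get NULL for `vehicles b`'s columns.
Matching on a.vid = b.vid. A NULL in a compared column never satisfies the condition.
- a[0] vid=NULL → no match; kept with NULLs on the b side.
- a[1] vid=6 → 1 match(es) in b → 1 row(s).
- a[2] vid=7 → 1 match(es) in b → 1 row(s).
- a[3] vid=1 → 1 match(es) in b → 1 row(s).
- a[4] vid=9 → 3 match(es) in b → 3 row(s).
- a[5] vid=9 → 3 match(es) in b → 3 row(s).
- a[6] vid=9 → 3 match(es) in b → 3 row(s).
- a[7] vid=5 → 1 match(es) in b → 1 row(s).

(AX, 6, 6, AX); (BQ, 5, 5, BQ); (EZ, NULL, NULL, NULL); (FL, 9, 9, FL); (FL, 9, 9, GN); (FL, 9, 9, JV); (GN, 9, 9, FL); (GN, 9, 9, GN); (GN, 9, 9, JV); (JV, 9, 9, FL); (JV, 9, 9, GN); (JV, 9, 9, JV); (LS, 1, 1, LS); (MT, 7, 7, MT)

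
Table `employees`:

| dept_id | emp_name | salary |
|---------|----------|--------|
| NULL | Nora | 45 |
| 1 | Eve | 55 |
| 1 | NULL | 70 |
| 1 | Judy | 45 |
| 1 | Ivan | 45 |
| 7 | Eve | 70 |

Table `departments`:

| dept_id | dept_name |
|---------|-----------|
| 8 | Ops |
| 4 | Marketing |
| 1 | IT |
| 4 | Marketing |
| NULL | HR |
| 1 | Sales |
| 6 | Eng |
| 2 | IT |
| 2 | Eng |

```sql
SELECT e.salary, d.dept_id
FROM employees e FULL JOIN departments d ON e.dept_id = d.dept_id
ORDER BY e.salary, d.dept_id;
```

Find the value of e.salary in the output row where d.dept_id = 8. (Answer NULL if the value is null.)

FULL OUTER JOIN keeps every row from both sides; unmatched rows get NULL for the other side's columns.
Matching on e.dept_id = d.dept_id. A NULL in a compared column never satisfies the condition.
- e row (dept_id=NULL): no match → kept, d columns NULL.
- e row (dept_id=1): matches 2 d row(s) → 2 output row(s).
- e row (dept_id=1): matches 2 d row(s) → 2 output row(s).
- e row (dept_id=1): matches 2 d row(s) → 2 output row(s).
- e row (dept_id=1): matches 2 d row(s) → 2 output row(s).
- e row (dept_id=7): no match → kept, d columns NULL.
- 7 row(s) from d found no e partner → padded with NULL.

NULL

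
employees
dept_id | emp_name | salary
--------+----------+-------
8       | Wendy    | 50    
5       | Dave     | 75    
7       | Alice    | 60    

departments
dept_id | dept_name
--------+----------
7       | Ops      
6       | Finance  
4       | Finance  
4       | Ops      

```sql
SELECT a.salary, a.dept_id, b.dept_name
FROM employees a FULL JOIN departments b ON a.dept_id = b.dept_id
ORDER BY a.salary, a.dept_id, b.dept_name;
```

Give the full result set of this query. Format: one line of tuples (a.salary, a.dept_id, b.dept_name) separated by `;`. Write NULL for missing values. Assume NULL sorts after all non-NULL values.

FULL OUTER JOIN keeps every row from both sides; unmatched rows get NULL for the other side's columns.
Matching on a.dept_id = b.dept_id.
Matched pairs: 1; unmatched a rows kept: 2; unmatched b rows kept: 3.

(50, 8, NULL); (60, 7, Ops); (75, 5, NULL); (NULL, NULL, Finance); (NULL, NULL, Finance); (NULL, NULL, Ops)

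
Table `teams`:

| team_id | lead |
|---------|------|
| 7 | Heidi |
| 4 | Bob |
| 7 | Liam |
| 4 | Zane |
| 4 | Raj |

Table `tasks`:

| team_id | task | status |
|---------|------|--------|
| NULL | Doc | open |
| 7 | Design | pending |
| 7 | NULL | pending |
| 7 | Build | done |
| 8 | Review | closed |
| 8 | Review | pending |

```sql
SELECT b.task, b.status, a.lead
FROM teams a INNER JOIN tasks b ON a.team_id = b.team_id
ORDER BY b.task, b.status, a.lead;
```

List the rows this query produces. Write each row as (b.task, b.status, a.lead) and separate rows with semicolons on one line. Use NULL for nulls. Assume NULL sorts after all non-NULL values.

(Build, done, Heidi); (Build, done, Liam); (Design, pending, Heidi); (Design, pending, Liam); (NULL, pending, Heidi); (NULL, pending, Liam)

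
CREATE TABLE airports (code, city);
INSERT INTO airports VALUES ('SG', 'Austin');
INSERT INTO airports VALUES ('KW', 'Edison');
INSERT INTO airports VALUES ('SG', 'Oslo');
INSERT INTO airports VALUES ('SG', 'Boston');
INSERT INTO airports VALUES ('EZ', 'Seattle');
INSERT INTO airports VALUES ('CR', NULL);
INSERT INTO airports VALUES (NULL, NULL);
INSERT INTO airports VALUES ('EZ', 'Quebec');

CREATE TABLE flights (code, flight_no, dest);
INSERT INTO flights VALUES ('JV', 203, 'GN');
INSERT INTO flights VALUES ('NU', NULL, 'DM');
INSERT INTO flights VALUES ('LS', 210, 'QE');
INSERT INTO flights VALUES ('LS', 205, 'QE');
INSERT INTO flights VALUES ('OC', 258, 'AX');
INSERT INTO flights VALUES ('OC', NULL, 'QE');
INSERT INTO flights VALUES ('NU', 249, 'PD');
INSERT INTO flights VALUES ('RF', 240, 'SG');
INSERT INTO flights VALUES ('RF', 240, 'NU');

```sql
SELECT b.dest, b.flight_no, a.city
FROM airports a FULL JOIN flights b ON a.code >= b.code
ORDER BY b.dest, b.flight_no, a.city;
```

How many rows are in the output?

32

FULL OUTER JOIN keeps every row from both sides; unmatched rows get NULL for the other side's columns.
Matching on a.code >= b.code. A NULL in a compared column never satisfies the condition.
- a[0] code=SG → 9 match(es) in b → 9 row(s).
- a[1] code=KW → 1 match(es) in b → 1 row(s).
- a[2] code=SG → 9 match(es) in b → 9 row(s).
- a[3] code=SG → 9 match(es) in b → 9 row(s).
- a[4] code=EZ → no match; kept with NULLs on the b side.
- a[5] code=CR → no match; kept with NULLs on the b side.
- a[6] code=NULL → no match; kept with NULLs on the b side.
- a[7] code=EZ → no match; kept with NULLs on the b side.
Total: 28 matched + 4 padded = 32 rows.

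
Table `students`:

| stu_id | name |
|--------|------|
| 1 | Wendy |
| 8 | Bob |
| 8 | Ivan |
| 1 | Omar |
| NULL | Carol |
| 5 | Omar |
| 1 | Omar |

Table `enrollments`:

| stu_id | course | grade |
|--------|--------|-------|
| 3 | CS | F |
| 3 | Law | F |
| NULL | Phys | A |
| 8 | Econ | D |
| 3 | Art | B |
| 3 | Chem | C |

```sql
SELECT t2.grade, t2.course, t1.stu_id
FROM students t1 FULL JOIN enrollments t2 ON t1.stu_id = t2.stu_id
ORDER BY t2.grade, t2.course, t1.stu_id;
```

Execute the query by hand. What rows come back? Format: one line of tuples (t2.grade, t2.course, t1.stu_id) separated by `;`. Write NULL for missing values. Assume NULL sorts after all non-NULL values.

(A, Phys, NULL); (B, Art, NULL); (C, Chem, NULL); (D, Econ, 8); (D, Econ, 8); (F, CS, NULL); (F, Law, NULL); (NULL, NULL, 1); (NULL, NULL, 1); (NULL, NULL, 1); (NULL, NULL, 5); (NULL, NULL, NULL)

FULL OUTER JOIN keeps every row from both sides; unmatched rows get NULL for the other side's columns.
Matching on t1.stu_id = t2.stu_id. A NULL in a compared column never satisfies the condition.
- stu_id=1: no t2 row matches, row kept with t2 columns NULL.
- stu_id=8: 1 matching t2 row(s), so 1 row(s) emitted.
- stu_id=8: 1 matching t2 row(s), so 1 row(s) emitted.
- stu_id=1: no t2 row matches, row kept with t2 columns NULL.
- stu_id=NULL: no t2 row matches, row kept with t2 columns NULL.
- stu_id=5: no t2 row matches, row kept with t2 columns NULL.
- stu_id=1: no t2 row matches, row kept with t2 columns NULL.
- plus 5 unmatched t2 row(s), each kept with NULL t1 columns.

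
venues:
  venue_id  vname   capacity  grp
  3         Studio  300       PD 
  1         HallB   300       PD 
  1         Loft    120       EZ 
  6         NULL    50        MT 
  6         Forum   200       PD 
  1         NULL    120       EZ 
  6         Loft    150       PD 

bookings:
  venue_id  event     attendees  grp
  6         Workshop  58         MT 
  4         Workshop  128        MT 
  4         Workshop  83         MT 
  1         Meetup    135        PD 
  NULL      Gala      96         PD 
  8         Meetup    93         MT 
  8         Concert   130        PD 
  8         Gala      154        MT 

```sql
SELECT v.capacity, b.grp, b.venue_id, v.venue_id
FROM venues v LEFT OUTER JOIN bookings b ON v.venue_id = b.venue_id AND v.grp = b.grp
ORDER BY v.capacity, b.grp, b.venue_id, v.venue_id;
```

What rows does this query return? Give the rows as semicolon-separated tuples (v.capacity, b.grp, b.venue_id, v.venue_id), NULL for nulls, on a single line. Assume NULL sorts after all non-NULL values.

LEFT JOIN keeps every row from `venues`; unmatched rows get NULL for `bookings`'s columns.
Matching on v.venue_id = b.venue_id AND v.grp = b.grp. A NULL in a compared column never satisfies the condition.
- v (venue_id=3, grp=PD) has no partner → padded with NULL.
- v (venue_id=1, grp=PD) pairs with 1 row(s) of b.
- v (venue_id=1, grp=EZ) has no partner → padded with NULL.
- v (venue_id=6, grp=MT) pairs with 1 row(s) of b.
- v (venue_id=6, grp=PD) has no partner → padded with NULL.
- v (venue_id=1, grp=EZ) has no partner → padded with NULL.
- v (venue_id=6, grp=PD) has no partner → padded with NULL.
After projecting and ordering:
v.capacity | b.grp | b.venue_id | v.venue_id
50 | MT | 6 | 6
120 | NULL | NULL | 1
120 | NULL | NULL | 1
150 | NULL | NULL | 6
200 | NULL | NULL | 6
300 | PD | 1 | 1
300 | NULL | NULL | 3

(50, MT, 6, 6); (120, NULL, NULL, 1); (120, NULL, NULL, 1); (150, NULL, NULL, 6); (200, NULL, NULL, 6); (300, PD, 1, 1); (300, NULL, NULL, 3)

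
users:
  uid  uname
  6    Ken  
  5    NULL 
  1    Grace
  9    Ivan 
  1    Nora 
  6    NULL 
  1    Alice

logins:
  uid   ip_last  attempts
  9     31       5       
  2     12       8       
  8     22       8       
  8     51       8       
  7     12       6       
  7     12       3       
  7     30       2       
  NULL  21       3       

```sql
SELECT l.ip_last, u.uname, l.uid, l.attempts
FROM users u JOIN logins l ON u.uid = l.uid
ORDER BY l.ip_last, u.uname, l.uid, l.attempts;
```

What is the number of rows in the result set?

1

INNER JOIN keeps only pairs where the ON condition holds.
Matching on u.uid = l.uid. A NULL in a compared column never satisfies the condition.
- uid=6: no matching l row, dropped.
- uid=5: no matching l row, dropped.
- uid=1: no matching l row, dropped.
- uid=9: 1 matching l row(s), so 1 row(s) emitted.
- uid=1: no matching l row, dropped.
- uid=6: no matching l row, dropped.
- uid=1: no matching l row, dropped.
Total: 1 rows.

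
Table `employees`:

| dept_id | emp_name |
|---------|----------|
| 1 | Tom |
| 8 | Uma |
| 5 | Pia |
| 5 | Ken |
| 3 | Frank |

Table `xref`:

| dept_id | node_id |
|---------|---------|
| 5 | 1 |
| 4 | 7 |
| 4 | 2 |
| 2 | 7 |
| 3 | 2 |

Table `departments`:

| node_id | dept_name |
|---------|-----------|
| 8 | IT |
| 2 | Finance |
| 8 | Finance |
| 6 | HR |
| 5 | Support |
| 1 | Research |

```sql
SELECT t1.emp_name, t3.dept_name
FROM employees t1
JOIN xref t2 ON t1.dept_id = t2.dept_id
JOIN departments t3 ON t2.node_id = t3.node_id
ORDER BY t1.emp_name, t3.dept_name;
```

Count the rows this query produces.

Joins associate left-to-right: employees INNER JOIN xref on dept_id gives 3 intermediate row(s).
Then INNER JOIN `departments t3` on node_id: keep only rows whose t2.node_id appears in t3.
Result: 3 row(s).

3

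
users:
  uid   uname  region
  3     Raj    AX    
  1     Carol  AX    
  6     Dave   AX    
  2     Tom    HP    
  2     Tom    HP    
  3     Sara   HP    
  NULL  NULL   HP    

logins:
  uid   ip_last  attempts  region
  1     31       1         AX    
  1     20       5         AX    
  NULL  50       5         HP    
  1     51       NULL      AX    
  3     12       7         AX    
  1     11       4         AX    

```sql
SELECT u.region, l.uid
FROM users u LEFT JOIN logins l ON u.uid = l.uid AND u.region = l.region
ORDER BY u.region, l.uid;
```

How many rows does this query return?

10

LEFT JOIN keeps every row from `users`; unmatched rows get NULL for `logins`'s columns.
Matching on u.uid = l.uid AND u.region = l.region. A NULL in a compared column never satisfies the condition.
Matched pairs: 5; unmatched u rows kept: 5.
Total: 5 matched + 5 padded = 10 rows.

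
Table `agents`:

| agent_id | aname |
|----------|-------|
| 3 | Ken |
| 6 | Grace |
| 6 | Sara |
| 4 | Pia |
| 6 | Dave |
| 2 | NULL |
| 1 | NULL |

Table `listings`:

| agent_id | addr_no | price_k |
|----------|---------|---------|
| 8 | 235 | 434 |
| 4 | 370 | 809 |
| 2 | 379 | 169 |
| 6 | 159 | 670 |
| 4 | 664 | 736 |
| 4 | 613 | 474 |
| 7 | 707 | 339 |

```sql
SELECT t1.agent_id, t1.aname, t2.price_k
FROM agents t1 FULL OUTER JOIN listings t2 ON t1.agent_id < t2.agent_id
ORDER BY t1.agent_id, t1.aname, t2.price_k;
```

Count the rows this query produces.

FULL OUTER JOIN keeps every row from both sides; unmatched rows get NULL for the other side's columns.
Matching on t1.agent_id < t2.agent_id.
- t1 row (agent_id=3): matches 6 t2 row(s) → 6 output row(s).
- t1 row (agent_id=6): matches 2 t2 row(s) → 2 output row(s).
- t1 row (agent_id=6): matches 2 t2 row(s) → 2 output row(s).
- t1 row (agent_id=4): matches 3 t2 row(s) → 3 output row(s).
- t1 row (agent_id=6): matches 2 t2 row(s) → 2 output row(s).
- t1 row (agent_id=2): matches 6 t2 row(s) → 6 output row(s).
- t1 row (agent_id=1): matches 7 t2 row(s) → 7 output row(s).
Total: 28 rows.

28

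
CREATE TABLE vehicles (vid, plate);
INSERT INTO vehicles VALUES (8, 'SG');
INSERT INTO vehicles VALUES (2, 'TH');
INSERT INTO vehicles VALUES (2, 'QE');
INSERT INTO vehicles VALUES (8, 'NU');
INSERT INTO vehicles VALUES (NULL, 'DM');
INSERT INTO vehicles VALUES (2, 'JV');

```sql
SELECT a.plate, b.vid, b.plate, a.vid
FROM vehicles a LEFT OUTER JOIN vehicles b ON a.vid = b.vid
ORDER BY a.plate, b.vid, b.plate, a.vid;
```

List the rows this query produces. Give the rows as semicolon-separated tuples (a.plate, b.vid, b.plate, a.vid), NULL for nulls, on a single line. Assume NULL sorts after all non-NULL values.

(DM, NULL, NULL, NULL); (JV, 2, JV, 2); (JV, 2, QE, 2); (JV, 2, TH, 2); (NU, 8, NU, 8); (NU, 8, SG, 8); (QE, 2, JV, 2); (QE, 2, QE, 2); (QE, 2, TH, 2); (SG, 8, NU, 8); (SG, 8, SG, 8); (TH, 2, JV, 2); (TH, 2, QE, 2); (TH, 2, TH, 2)

LEFT JOIN keeps every row from `vehicles a`; unmatched rows get NULL for `vehicles b`'s columns.
Matching on a.vid = b.vid. A NULL in a compared column never satisfies the condition.
- a (vid=8) pairs with 2 row(s) of b.
- a (vid=2) pairs with 3 row(s) of b.
- a (vid=2) pairs with 3 row(s) of b.
- a (vid=8) pairs with 2 row(s) of b.
- a (vid=NULL) has no partner → padded with NULL.
- a (vid=2) pairs with 3 row(s) of b.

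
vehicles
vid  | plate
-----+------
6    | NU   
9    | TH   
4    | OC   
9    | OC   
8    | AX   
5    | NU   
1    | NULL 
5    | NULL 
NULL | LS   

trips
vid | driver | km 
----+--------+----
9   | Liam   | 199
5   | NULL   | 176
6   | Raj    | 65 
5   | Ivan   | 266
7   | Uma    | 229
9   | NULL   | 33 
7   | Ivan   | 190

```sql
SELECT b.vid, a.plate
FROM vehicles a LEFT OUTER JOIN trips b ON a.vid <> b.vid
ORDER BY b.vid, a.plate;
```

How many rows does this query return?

LEFT JOIN keeps every row from `vehicles`; unmatched rows get NULL for `trips`'s columns.
Matching on a.vid <> b.vid. A NULL in a compared column never satisfies the condition.
Matched pairs: 47; unmatched a rows kept: 1.
Total: 47 matched + 1 padded = 48 rows.

48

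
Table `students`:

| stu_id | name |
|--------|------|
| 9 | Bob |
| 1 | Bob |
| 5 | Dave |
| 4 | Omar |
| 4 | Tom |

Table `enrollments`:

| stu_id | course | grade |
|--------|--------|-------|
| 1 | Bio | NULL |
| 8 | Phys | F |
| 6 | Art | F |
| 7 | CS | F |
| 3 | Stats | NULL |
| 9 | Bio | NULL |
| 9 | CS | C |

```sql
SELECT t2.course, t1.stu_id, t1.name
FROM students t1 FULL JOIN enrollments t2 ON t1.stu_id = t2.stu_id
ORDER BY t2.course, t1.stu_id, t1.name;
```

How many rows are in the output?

FULL OUTER JOIN keeps every row from both sides; unmatched rows get NULL for the other side's columns.
Matching on t1.stu_id = t2.stu_id.
- stu_id=9: 2 matching t2 row(s), so 2 row(s) emitted.
- stu_id=1: 1 matching t2 row(s), so 1 row(s) emitted.
- stu_id=5: no t2 row matches, row kept with t2 columns NULL.
- stu_id=4: no t2 row matches, row kept with t2 columns NULL.
- stu_id=4: no t2 row matches, row kept with t2 columns NULL.
- 4 t2 row(s) had no t1 match → kept, t1 columns NULL.
Total: 3 matched + 7 padded = 10 rows.

10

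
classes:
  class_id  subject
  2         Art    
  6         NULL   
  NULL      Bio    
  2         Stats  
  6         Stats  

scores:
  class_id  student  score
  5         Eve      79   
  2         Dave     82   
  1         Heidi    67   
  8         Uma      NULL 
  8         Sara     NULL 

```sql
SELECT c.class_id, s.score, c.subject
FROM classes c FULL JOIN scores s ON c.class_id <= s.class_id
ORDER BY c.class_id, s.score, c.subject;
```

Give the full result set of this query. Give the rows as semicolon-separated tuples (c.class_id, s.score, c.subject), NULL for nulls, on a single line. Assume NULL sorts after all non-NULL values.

(2, 79, Art); (2, 79, Stats); (2, 82, Art); (2, 82, Stats); (2, NULL, Art); (2, NULL, Art); (2, NULL, Stats); (2, NULL, Stats); (6, NULL, Stats); (6, NULL, Stats); (6, NULL, NULL); (6, NULL, NULL); (NULL, 67, NULL); (NULL, NULL, Bio)

FULL OUTER JOIN keeps every row from both sides; unmatched rows get NULL for the other side's columns.
Matching on c.class_id <= s.class_id. A NULL in a compared column never satisfies the condition.
Matched pairs: 12; unmatched c rows kept: 1; unmatched s rows kept: 1.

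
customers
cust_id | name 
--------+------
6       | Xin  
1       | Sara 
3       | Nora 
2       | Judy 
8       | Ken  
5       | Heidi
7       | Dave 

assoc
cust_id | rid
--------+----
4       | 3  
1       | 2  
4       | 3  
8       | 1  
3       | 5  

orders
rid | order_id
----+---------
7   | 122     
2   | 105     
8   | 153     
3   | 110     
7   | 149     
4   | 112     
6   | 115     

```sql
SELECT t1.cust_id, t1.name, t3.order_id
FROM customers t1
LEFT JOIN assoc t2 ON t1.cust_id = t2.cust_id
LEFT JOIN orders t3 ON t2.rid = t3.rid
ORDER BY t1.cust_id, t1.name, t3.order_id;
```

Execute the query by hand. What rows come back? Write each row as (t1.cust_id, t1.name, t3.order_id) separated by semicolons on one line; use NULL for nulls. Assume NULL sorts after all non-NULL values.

Evaluate left to right. First `customers t1 LEFT JOIN assoc t2` on cust_id: 7 row(s).
Then LEFT JOIN `orders t3` on rid: each of those 7 rows is kept; rows whose t2.rid has no match in t3 get NULL for t3's columns.

(1, Sara, 105); (2, Judy, NULL); (3, Nora, NULL); (5, Heidi, NULL); (6, Xin, NULL); (7, Dave, NULL); (8, Ken, NULL)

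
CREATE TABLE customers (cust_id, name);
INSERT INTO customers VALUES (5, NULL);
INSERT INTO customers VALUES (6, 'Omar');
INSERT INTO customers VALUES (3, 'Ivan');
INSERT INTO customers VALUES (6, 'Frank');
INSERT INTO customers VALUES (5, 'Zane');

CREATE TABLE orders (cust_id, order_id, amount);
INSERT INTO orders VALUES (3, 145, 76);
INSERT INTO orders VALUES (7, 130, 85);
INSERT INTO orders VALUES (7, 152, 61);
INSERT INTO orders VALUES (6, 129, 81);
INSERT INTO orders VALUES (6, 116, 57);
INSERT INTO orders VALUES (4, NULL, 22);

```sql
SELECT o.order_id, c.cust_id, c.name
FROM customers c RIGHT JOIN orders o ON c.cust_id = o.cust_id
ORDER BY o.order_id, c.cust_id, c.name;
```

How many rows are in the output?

RIGHT JOIN keeps every row from `orders`; unmatched rows get NULL for `customers`'s columns.
Matching on c.cust_id = o.cust_id.
- c row (cust_id=5): no match.
- c row (cust_id=6): matches 2 o row(s) → 2 output row(s).
- c row (cust_id=3): matches 1 o row(s) → 1 output row(s).
- c row (cust_id=6): matches 2 o row(s) → 2 output row(s).
- c row (cust_id=5): no match.
- 3 row(s) from o found no c partner → padded with NULL.
Total: 5 matched + 3 padded = 8 rows.

8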